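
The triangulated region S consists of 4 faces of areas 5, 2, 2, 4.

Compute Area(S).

5 + 2 + 2 + 4 = 13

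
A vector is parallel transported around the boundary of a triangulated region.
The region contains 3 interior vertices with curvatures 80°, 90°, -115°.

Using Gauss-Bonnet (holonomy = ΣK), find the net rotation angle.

Holonomy = total enclosed curvature = 80° + 90° + (-115°) = 55°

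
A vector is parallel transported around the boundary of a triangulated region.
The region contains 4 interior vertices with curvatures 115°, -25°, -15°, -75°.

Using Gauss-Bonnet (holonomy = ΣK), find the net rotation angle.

Holonomy = total enclosed curvature = 115° + (-25°) + (-15°) + (-75°) = 0°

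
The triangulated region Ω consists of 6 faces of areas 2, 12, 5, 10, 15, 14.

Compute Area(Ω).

2 + 12 + 5 + 10 + 15 + 14 = 58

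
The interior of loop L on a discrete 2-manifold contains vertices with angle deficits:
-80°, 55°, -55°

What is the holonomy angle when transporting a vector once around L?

Holonomy = total enclosed curvature = (-80°) + 55° + (-55°) = -80°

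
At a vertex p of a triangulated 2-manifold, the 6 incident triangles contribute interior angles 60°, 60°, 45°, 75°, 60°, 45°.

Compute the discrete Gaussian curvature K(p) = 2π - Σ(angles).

Sum of angles = 345°. K = 360° - 345° = 15°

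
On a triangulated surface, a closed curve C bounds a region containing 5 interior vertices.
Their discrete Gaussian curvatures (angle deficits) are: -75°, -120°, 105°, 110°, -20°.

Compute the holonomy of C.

Holonomy = total enclosed curvature = (-75°) + (-120°) + 105° + 110° + (-20°) = 0°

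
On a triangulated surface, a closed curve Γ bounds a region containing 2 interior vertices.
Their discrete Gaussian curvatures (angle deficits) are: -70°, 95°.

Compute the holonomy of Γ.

Holonomy = total enclosed curvature = (-70°) + 95° = 25°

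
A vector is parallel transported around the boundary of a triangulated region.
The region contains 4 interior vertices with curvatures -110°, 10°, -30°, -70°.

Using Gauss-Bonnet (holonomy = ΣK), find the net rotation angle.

Holonomy = total enclosed curvature = (-110°) + 10° + (-30°) + (-70°) = -200°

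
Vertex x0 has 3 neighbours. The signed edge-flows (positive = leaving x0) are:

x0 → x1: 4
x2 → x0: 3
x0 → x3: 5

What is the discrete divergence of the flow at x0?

Divergence = sum of outgoing flows = 4 + (-3) + 5 = 6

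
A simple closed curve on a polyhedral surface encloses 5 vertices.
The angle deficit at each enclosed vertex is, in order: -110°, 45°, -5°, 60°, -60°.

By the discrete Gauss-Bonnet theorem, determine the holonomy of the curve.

Holonomy = total enclosed curvature = (-110°) + 45° + (-5°) + 60° + (-60°) = -70°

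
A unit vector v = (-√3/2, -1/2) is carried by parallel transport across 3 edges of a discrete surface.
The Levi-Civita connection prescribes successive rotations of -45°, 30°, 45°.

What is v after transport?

Total rotation: (-45°) + 30° + 45° = 30°. Final vector: (-0.5000, -0.8660)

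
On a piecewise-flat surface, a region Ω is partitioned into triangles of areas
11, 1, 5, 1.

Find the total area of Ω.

11 + 1 + 5 + 1 = 18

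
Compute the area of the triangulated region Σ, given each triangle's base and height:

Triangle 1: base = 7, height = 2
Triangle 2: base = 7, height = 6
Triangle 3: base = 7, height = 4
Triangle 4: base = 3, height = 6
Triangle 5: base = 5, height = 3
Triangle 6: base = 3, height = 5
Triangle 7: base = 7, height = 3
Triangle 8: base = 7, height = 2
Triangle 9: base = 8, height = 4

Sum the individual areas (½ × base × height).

(1/2)×7×2 + (1/2)×7×6 + (1/2)×7×4 + (1/2)×3×6 + (1/2)×5×3 + (1/2)×3×5 + (1/2)×7×3 + (1/2)×7×2 + (1/2)×8×4 = 99.5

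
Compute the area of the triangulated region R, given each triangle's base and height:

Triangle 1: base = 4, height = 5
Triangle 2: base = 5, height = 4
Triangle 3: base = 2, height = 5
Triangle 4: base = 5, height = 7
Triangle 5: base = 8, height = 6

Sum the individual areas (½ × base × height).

(1/2)×4×5 + (1/2)×5×4 + (1/2)×2×5 + (1/2)×5×7 + (1/2)×8×6 = 66.5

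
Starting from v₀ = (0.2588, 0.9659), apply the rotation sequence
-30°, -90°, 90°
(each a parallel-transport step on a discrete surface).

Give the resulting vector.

Total rotation: (-30°) + (-90°) + 90° = -30°. Final vector: (0.7071, 0.7071)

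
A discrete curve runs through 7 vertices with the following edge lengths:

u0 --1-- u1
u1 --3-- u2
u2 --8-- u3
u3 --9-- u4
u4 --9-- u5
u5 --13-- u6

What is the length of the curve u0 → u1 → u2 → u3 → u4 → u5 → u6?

Arc length = 1 + 3 + 8 + 9 + 9 + 13 = 43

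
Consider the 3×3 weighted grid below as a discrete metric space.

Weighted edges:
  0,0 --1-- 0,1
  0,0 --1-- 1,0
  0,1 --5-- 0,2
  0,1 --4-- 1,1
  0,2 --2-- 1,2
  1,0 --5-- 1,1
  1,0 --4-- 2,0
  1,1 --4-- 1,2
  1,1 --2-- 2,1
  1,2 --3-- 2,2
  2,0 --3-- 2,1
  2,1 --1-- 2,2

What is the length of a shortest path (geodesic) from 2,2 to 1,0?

Shortest path: 2,2 → 2,1 → 1,1 → 1,0, total weight = 8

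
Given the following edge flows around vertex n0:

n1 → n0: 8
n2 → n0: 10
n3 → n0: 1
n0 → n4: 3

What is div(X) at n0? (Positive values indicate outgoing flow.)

Divergence = sum of outgoing flows = (-8) + (-10) + (-1) + 3 = -16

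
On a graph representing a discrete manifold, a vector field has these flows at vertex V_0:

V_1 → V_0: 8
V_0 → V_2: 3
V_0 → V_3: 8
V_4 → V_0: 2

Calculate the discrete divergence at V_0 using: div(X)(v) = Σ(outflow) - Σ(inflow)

Divergence = sum of outgoing flows = (-8) + 3 + 8 + (-2) = 1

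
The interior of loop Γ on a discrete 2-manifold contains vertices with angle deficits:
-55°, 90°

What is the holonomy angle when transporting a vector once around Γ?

Holonomy = total enclosed curvature = (-55°) + 90° = 35°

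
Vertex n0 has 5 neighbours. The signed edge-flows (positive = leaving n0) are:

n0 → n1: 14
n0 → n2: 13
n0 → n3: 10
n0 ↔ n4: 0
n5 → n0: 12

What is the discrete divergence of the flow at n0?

Divergence = sum of outgoing flows = 14 + 13 + 10 + 0 + (-12) = 25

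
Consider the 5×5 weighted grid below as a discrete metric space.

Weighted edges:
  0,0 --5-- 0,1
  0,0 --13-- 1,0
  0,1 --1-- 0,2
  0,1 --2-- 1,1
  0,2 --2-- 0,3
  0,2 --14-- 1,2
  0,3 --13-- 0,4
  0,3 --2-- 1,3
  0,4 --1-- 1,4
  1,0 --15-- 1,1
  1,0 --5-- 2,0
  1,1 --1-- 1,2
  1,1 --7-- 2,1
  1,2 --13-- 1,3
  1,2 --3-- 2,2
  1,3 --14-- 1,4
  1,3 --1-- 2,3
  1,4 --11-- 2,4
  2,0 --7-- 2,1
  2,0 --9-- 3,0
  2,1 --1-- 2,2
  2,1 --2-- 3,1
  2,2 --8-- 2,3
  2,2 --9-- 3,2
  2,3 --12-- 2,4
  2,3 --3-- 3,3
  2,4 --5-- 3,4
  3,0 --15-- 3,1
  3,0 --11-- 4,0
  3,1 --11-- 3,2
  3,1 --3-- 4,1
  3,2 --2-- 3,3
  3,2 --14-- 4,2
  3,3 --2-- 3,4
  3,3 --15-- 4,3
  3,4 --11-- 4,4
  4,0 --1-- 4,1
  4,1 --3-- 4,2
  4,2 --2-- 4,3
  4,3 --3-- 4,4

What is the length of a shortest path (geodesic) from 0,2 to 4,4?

Shortest path: 0,2 → 0,3 → 1,3 → 2,3 → 3,3 → 3,4 → 4,4, total weight = 21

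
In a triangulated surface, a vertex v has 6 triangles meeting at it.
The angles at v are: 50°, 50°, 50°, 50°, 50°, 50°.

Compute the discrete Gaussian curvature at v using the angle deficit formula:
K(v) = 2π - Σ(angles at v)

Sum of angles = 300°. K = 360° - 300° = 60° = π/3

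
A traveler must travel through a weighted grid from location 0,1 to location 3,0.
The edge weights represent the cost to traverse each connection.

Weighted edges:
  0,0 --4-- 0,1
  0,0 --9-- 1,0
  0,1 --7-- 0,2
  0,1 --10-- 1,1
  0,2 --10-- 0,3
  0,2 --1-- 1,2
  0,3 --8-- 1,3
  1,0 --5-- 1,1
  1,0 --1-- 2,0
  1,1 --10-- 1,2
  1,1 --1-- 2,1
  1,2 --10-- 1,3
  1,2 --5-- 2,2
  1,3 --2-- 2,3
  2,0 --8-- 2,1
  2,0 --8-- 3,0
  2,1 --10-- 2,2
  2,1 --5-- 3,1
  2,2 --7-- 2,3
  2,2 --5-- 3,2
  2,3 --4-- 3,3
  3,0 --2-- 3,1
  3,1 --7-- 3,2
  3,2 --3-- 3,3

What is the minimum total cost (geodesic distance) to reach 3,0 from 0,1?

Shortest path: 0,1 → 1,1 → 2,1 → 3,1 → 3,0, total weight = 18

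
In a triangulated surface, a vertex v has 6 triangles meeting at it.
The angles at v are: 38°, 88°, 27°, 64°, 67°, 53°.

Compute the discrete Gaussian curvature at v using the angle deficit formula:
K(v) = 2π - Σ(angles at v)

Sum of angles = 337°. K = 360° - 337° = 23° = 23π/180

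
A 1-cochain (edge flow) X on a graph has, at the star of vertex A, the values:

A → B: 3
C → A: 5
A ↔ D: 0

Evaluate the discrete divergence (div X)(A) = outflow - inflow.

Divergence = sum of outgoing flows = 3 + (-5) + 0 = -2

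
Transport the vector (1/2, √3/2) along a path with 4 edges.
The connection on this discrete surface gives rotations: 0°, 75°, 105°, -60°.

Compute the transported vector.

Total rotation: 0° + 75° + 105° + (-60°) = 120°. Final vector: (-1, 0)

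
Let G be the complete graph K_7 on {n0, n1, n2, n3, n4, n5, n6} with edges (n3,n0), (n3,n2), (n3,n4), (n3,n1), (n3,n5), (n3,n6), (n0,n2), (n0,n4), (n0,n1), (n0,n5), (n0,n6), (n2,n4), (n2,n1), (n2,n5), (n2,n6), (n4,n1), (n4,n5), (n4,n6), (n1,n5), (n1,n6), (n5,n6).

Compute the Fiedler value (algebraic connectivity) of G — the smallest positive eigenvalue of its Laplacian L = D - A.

For the complete graph K_n, L = nI − J (J = all-ones matrix). J has eigenvalues n (once, eigenvector 𝟙) and 0 (multiplicity n−1), so L has eigenvalues 0 (once) and n (multiplicity n−1). Here n = 7: eigenvalue 0 once and 7 with multiplicity 6.
Laplacian eigenvalues: [0.0, 7.0, 7.0, 7.0, 7.0, 7.0, 7.0]. Algebraic connectivity (smallest non-zero eigenvalue) = 7.0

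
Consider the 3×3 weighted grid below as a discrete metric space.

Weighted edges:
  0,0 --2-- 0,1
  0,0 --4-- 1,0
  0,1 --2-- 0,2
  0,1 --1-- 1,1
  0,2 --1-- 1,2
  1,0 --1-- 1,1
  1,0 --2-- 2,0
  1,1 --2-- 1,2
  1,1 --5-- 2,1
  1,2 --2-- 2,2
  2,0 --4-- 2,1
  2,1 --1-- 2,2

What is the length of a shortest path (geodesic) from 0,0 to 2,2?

Shortest path: 0,0 → 0,1 → 1,1 → 1,2 → 2,2, total weight = 7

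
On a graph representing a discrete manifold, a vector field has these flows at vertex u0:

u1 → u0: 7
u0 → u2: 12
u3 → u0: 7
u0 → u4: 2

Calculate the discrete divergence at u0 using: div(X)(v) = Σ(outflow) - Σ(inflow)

Divergence = sum of outgoing flows = (-7) + 12 + (-7) + 2 = 0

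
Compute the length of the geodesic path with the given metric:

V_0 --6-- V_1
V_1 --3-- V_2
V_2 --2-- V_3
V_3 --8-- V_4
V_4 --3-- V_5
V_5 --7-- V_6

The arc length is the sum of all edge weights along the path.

Arc length = 6 + 3 + 2 + 8 + 3 + 7 = 29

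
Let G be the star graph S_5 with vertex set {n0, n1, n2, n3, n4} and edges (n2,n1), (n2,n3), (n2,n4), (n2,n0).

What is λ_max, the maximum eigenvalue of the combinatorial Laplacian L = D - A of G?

The star S_5 is the complete bipartite graph K_{1,4} (one hub of degree 4, 4 leaves of degree 1). The Laplacian spectrum of K_{p,q} is 0, p (multiplicity q−1), q (multiplicity p−1), p+q. With p = 1, q = 4: 0 once, 1 with multiplicity 3, and 5 once. (Check: trace L = sum of degrees = 8 = 3·1 + 5.)
Laplacian eigenvalues: [0.0, 1.0, 1.0, 1.0, 5.0]. Largest eigenvalue (spectral radius) = 5.0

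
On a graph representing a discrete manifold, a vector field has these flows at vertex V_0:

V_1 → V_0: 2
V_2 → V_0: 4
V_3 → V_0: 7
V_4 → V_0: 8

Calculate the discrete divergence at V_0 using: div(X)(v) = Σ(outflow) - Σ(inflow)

Divergence = sum of outgoing flows = (-2) + (-4) + (-7) + (-8) = -21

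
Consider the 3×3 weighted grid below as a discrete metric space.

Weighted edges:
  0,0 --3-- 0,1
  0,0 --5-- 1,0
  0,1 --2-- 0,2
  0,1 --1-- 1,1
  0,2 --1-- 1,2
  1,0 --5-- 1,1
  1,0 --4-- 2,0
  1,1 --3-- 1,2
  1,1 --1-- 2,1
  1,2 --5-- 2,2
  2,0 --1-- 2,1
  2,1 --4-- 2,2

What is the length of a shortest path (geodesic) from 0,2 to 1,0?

Shortest path: 0,2 → 0,1 → 1,1 → 1,0, total weight = 8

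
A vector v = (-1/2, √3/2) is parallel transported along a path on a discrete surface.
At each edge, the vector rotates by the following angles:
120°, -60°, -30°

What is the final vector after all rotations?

Total rotation: 120° + (-60°) + (-30°) = 30°. Final vector: (-0.8660, 0.5000)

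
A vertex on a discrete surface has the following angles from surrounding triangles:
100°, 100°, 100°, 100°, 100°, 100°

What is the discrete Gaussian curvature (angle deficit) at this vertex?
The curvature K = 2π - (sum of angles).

Sum of angles = 600°. K = 360° - 600° = -240° = -4π/3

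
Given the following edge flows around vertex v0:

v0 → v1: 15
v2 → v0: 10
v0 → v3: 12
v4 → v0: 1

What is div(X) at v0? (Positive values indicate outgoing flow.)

Divergence = sum of outgoing flows = 15 + (-10) + 12 + (-1) = 16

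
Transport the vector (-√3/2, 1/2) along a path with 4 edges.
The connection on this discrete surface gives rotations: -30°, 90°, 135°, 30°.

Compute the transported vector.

Total rotation: (-30°) + 90° + 135° + 30° = 225° ≡ -135° (mod 360°). Final vector: (0.9659, 0.2588)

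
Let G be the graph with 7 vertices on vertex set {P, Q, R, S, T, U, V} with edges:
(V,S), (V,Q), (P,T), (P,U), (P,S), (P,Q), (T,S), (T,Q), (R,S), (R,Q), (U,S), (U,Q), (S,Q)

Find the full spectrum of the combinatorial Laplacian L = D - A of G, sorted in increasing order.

Degrees: deg(P) = 4, deg(Q) = 6, deg(R) = 2, deg(S) = 6, deg(T) = 3, deg(U) = 3, deg(V) = 2.
L = D − A with rows/columns ordered (P, Q, R, S, T, U, V):
  [ 4, -1,  0, -1, -1, -1,  0]
  [-1,  6, -1, -1, -1, -1, -1]
  [ 0, -1,  2, -1,  0,  0,  0]
  [-1, -1, -1,  6, -1, -1, -1]
  [-1, -1,  0, -1,  3,  0,  0]
  [-1, -1,  0, -1,  0,  3,  0]
  [ 0, -1,  0, -1,  0,  0,  2]
Characteristic polynomial: det(λI − L) = λ(λ − 2)²(λ − 3)(λ − 5)(λ − 7)².
Roots: λ = 0; (λ − 2) = 0 ⇒ λ = 2 (multiplicity 2); (λ − 3) = 0 ⇒ λ = 3; (λ − 5) = 0 ⇒ λ = 5; (λ − 7) = 0 ⇒ λ = 7 (multiplicity 2).
(Check: the roots sum (with multiplicity) to 26, matching trace L = Σdeg = 2·13 = 26.)
Laplacian eigenvalues (increasing order): [0.0, 2.0, 2.0, 3.0, 5.0, 7.0, 7.0]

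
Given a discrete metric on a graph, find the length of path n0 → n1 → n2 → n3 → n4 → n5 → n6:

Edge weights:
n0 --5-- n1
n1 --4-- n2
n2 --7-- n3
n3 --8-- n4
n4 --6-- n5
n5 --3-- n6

Arc length = 5 + 4 + 7 + 8 + 6 + 3 = 33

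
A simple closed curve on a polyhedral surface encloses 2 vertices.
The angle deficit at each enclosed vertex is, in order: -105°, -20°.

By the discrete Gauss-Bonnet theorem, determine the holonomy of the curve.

Holonomy = total enclosed curvature = (-105°) + (-20°) = -125°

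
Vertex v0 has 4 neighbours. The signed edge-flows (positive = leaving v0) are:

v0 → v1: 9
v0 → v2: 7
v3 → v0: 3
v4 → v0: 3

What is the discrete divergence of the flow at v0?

Divergence = sum of outgoing flows = 9 + 7 + (-3) + (-3) = 10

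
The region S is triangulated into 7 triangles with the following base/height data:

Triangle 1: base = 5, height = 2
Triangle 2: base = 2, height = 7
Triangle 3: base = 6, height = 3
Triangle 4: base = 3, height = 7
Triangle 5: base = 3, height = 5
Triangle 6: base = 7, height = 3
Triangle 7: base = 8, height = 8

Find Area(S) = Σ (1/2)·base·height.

(1/2)×5×2 + (1/2)×2×7 + (1/2)×6×3 + (1/2)×3×7 + (1/2)×3×5 + (1/2)×7×3 + (1/2)×8×8 = 81.5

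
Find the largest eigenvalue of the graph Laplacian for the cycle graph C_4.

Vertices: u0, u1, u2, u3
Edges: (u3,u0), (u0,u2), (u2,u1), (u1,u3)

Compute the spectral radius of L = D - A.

The cycle graph C_n has Laplacian eigenvalues λ_k = 2 − 2cos(2πk/n), k = 0, 1, …, n−1. Here n = 4:
k=0: 2 − 2cos(0) = 0.0; k=1: 2 − 2cos(π/2) = 2.0; k=2: 2 − 2cos(π) = 4.0; k=3: 2 − 2cos(3π/2) = 2.0.
Laplacian eigenvalues: [0.0, 2.0, 2.0, 4.0]. Largest eigenvalue (spectral radius) = 4.0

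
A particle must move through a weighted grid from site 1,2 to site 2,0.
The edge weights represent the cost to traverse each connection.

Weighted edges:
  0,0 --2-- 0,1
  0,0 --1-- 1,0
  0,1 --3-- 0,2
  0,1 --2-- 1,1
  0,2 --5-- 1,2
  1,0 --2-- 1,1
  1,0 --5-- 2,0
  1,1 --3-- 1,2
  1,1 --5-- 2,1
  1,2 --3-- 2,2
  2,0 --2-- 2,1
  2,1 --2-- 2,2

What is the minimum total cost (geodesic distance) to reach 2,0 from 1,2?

Shortest path: 1,2 → 2,2 → 2,1 → 2,0, total weight = 7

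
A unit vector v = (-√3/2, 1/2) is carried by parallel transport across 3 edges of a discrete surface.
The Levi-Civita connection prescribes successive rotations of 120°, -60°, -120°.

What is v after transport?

Total rotation: 120° + (-60°) + (-120°) = -60°. Final vector: (0, 1)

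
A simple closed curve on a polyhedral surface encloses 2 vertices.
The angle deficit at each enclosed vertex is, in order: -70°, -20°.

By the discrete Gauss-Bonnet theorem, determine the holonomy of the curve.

Holonomy = total enclosed curvature = (-70°) + (-20°) = -90°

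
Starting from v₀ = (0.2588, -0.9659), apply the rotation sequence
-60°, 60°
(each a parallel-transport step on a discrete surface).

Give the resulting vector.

Total rotation: (-60°) + 60° = 0°. Final vector: (0.2588, -0.9659)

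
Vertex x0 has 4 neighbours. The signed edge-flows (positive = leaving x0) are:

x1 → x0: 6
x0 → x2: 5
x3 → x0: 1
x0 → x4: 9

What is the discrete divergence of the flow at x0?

Divergence = sum of outgoing flows = (-6) + 5 + (-1) + 9 = 7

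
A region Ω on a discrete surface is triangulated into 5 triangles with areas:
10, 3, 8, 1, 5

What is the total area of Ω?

10 + 3 + 8 + 1 + 5 = 27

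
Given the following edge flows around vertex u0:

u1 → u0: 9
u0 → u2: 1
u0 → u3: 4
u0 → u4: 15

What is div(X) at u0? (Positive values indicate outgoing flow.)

Divergence = sum of outgoing flows = (-9) + 1 + 4 + 15 = 11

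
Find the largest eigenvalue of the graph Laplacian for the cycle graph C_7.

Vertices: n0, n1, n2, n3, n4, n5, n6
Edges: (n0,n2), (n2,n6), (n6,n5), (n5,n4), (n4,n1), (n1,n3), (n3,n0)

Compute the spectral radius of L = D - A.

The cycle graph C_n has Laplacian eigenvalues λ_k = 2 − 2cos(2πk/n), k = 0, 1, …, n−1. Here n = 7:
k=0: 2 − 2cos(0) = 0.0; k=1: 2 − 2cos(2π/7) = 0.753; k=2: 2 − 2cos(4π/7) = 2.445; k=3: 2 − 2cos(6π/7) = 3.8019; k=4: 2 − 2cos(8π/7) = 3.8019; k=5: 2 − 2cos(10π/7) = 2.445; k=6: 2 − 2cos(12π/7) = 0.753.
Laplacian eigenvalues: [0.0, 0.753, 0.753, 2.445, 2.445, 3.8019, 3.8019]. Largest eigenvalue (spectral radius) = 3.8019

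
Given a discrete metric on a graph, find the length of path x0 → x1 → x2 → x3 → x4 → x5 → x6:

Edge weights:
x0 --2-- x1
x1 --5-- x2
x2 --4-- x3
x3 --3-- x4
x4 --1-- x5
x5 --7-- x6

Arc length = 2 + 5 + 4 + 3 + 1 + 7 = 22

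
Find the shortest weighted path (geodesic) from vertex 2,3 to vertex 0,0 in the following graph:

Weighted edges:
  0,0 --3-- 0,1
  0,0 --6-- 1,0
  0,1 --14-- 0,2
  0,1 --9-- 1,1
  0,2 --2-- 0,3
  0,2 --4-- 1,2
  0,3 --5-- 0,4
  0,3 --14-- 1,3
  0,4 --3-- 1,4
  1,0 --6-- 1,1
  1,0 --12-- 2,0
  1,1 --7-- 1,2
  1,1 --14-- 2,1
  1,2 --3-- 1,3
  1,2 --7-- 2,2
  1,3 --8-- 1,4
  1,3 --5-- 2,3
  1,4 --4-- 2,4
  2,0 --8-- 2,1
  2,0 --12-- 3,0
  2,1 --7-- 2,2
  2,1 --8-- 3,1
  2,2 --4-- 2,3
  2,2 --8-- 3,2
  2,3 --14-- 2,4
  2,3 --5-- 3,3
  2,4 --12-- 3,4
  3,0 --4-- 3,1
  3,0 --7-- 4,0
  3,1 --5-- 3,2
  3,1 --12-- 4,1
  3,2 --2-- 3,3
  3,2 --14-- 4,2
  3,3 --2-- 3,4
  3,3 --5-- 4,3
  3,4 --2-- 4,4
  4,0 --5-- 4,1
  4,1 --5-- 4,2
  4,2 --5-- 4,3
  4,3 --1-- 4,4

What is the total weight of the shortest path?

Shortest path: 2,3 → 1,3 → 1,2 → 1,1 → 1,0 → 0,0, total weight = 27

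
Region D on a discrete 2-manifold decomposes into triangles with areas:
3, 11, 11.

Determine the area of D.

3 + 11 + 11 = 25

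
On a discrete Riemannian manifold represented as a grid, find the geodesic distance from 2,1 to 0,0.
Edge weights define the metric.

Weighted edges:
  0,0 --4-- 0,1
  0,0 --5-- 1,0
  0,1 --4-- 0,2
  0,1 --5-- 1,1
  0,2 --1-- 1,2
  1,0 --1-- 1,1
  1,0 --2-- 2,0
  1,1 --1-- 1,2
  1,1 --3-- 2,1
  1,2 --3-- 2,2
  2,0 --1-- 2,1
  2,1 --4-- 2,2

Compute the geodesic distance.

Shortest path: 2,1 → 2,0 → 1,0 → 0,0, total weight = 8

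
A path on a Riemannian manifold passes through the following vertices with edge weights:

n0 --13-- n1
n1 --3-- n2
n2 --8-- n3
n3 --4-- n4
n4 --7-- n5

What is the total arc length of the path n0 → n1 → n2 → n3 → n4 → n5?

Arc length = 13 + 3 + 8 + 4 + 7 = 35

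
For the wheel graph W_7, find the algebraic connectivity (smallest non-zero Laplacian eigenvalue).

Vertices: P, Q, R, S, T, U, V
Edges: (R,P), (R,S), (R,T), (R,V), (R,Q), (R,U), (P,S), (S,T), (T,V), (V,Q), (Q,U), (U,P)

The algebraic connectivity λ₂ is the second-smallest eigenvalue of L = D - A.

The wheel W_7 is the join K_1 ∨ C_6 (a hub joined to every vertex of a cycle of length 6). For a join G ∨ H (G on p vertices, H on q vertices) the Laplacian spectrum is 0, p+q, the eigenvalues of L(G) other than one 0 each shifted by +q, and the eigenvalues of L(H) other than one 0 each shifted by +p. With G = K_1 (p = 1, nothing left after dropping its 0) and H = C_6 (q = 6, eigenvalues 2 − 2cos(2πk/6), k = 0, …, 5; drop k = 0), the spectrum of W_7 is 0, 7, and 1 + (2 − 2cos(2πk/6)) = 3 − 2cos(2πk/6) for k = 1, …, 5:
k=1: 3 − 2cos(π/3) = 2.0; k=2: 3 − 2cos(2π/3) = 4.0; k=3: 3 − 2cos(π) = 5.0; k=4: 3 − 2cos(4π/3) = 4.0; k=5: 3 − 2cos(5π/3) = 2.0.
Laplacian eigenvalues: [0.0, 2.0, 2.0, 4.0, 4.0, 5.0, 7.0]. Algebraic connectivity (smallest non-zero eigenvalue) = 2.0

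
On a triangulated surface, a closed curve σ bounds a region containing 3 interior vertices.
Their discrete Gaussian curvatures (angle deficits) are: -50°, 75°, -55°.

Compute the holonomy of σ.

Holonomy = total enclosed curvature = (-50°) + 75° + (-55°) = -30°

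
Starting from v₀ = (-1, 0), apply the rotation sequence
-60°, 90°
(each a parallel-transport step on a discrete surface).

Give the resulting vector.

Total rotation: (-60°) + 90° = 30°. Final vector: (-0.8660, -0.5000)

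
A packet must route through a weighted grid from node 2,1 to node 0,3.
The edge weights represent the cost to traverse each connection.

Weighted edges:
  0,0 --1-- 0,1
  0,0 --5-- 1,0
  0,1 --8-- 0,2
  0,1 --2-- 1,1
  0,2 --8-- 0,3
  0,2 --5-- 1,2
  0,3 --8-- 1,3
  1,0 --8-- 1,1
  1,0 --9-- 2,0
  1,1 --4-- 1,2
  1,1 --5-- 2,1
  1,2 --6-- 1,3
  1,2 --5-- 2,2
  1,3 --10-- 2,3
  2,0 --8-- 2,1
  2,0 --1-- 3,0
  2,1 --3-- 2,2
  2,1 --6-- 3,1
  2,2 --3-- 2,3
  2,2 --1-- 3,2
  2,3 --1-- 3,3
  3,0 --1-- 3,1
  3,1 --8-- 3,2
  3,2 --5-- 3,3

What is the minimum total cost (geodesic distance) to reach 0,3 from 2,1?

Shortest path: 2,1 → 2,2 → 1,2 → 0,2 → 0,3, total weight = 21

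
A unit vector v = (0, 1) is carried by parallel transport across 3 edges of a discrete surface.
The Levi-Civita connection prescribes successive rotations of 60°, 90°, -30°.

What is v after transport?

Total rotation: 60° + 90° + (-30°) = 120°. Final vector: (-0.8660, -0.5000)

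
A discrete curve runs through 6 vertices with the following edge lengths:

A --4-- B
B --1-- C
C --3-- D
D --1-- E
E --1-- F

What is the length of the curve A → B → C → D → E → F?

Arc length = 4 + 1 + 3 + 1 + 1 = 10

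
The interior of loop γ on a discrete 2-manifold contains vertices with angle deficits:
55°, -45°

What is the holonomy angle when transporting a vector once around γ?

Holonomy = total enclosed curvature = 55° + (-45°) = 10°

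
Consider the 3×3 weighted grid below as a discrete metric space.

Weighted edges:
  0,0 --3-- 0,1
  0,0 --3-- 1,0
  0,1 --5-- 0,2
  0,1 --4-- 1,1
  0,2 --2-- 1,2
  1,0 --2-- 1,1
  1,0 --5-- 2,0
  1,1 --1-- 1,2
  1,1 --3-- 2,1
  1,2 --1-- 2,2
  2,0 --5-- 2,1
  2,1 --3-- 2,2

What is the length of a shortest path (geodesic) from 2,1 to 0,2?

Shortest path: 2,1 → 1,1 → 1,2 → 0,2, total weight = 6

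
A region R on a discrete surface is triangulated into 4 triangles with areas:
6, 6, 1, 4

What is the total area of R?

6 + 6 + 1 + 4 = 17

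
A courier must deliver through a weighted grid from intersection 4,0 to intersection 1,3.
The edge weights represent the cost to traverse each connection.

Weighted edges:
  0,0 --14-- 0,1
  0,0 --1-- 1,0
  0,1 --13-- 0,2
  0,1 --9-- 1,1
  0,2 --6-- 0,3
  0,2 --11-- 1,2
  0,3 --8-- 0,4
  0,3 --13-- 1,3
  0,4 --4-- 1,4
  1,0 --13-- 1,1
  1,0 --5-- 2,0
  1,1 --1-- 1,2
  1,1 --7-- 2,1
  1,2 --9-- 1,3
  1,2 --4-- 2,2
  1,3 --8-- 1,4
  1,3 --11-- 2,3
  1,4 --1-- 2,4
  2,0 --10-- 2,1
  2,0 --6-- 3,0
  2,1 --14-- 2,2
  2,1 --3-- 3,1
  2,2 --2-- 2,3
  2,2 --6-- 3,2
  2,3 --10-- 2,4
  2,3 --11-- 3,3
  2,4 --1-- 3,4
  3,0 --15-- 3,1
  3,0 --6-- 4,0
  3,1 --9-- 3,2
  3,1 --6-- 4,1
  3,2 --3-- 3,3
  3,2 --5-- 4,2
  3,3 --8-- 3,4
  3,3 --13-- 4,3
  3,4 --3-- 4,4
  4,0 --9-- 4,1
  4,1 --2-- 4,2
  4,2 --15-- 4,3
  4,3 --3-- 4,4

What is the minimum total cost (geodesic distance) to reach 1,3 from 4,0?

Shortest path: 4,0 → 4,1 → 4,2 → 3,2 → 2,2 → 2,3 → 1,3, total weight = 35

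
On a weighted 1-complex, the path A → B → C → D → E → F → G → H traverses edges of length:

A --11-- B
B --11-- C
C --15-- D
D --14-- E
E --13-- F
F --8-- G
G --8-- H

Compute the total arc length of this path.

Arc length = 11 + 11 + 15 + 14 + 13 + 8 + 8 = 80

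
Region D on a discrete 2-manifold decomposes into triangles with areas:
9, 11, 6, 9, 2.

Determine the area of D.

9 + 11 + 6 + 9 + 2 = 37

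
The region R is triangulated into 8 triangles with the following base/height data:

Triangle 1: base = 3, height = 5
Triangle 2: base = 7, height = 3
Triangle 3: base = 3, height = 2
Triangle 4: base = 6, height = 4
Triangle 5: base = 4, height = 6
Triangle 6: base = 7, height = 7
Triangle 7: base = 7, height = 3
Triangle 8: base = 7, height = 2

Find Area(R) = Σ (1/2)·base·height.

(1/2)×3×5 + (1/2)×7×3 + (1/2)×3×2 + (1/2)×6×4 + (1/2)×4×6 + (1/2)×7×7 + (1/2)×7×3 + (1/2)×7×2 = 87.0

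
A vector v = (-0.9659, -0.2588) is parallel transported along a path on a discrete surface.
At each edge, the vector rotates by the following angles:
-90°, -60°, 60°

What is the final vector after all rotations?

Total rotation: (-90°) + (-60°) + 60° = -90°. Final vector: (-0.2588, 0.9659)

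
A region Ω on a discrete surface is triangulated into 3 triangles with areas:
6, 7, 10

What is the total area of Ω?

6 + 7 + 10 = 23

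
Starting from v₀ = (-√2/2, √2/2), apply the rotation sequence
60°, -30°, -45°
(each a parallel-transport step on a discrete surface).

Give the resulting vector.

Total rotation: 60° + (-30°) + (-45°) = -15°. Final vector: (-0.5000, 0.8660)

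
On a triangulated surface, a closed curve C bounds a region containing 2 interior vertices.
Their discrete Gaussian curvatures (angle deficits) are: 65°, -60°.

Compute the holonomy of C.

Holonomy = total enclosed curvature = 65° + (-60°) = 5°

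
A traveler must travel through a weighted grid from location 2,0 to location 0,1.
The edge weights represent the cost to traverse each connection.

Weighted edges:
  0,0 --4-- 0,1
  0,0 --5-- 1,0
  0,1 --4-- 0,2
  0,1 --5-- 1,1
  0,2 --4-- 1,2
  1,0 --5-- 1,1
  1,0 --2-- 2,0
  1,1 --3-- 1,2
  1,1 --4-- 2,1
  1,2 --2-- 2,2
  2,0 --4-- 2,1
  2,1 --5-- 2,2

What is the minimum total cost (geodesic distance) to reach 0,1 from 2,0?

Shortest path: 2,0 → 1,0 → 0,0 → 0,1, total weight = 11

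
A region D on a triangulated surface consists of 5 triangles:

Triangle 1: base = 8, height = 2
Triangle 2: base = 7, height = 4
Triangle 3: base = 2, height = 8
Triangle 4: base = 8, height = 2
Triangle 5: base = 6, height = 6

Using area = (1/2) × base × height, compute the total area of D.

(1/2)×8×2 + (1/2)×7×4 + (1/2)×2×8 + (1/2)×8×2 + (1/2)×6×6 = 56.0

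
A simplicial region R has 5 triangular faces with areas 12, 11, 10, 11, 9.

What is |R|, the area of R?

12 + 11 + 10 + 11 + 9 = 53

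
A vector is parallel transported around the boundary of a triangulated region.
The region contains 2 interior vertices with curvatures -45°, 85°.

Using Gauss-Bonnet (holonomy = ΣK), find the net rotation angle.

Holonomy = total enclosed curvature = (-45°) + 85° = 40°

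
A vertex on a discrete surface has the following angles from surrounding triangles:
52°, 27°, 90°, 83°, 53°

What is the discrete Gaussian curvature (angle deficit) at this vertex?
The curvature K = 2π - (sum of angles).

Sum of angles = 305°. K = 360° - 305° = 55° = 11π/36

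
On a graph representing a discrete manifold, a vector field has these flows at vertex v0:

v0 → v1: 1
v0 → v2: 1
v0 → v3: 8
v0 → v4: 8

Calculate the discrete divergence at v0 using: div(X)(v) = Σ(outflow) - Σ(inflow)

Divergence = sum of outgoing flows = 1 + 1 + 8 + 8 = 18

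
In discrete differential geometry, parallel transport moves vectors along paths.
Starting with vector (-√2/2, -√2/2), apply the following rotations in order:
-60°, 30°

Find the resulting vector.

Total rotation: (-60°) + 30° = -30°. Final vector: (-0.9659, -0.2588)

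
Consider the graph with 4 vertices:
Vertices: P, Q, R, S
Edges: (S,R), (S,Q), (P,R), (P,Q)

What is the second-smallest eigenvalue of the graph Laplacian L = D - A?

Degrees: deg(P) = 2, deg(Q) = 2, deg(R) = 2, deg(S) = 2.
L = D − A with rows/columns ordered (P, Q, R, S):
  [ 2, -1, -1,  0]
  [-1,  2,  0, -1]
  [-1,  0,  2, -1]
  [ 0, -1, -1,  2]
Characteristic polynomial: det(λI − L) = λ(λ − 2)²(λ − 4).
Roots: λ = 0; (λ − 2) = 0 ⇒ λ = 2 (multiplicity 2); (λ − 4) = 0 ⇒ λ = 4.
(Check: the roots sum (with multiplicity) to 8, matching trace L = Σdeg = 2·4 = 8.)
Laplacian eigenvalues: [0.0, 2.0, 2.0, 4.0]. Algebraic connectivity (smallest non-zero eigenvalue) = 2.0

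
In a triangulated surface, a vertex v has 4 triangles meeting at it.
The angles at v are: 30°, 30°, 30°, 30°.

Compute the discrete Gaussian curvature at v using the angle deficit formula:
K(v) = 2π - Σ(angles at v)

Sum of angles = 120°. K = 360° - 120° = 240° = 4π/3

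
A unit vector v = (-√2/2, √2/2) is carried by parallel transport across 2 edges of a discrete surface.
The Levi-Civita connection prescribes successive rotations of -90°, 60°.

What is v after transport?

Total rotation: (-90°) + 60° = -30°. Final vector: (-0.2588, 0.9659)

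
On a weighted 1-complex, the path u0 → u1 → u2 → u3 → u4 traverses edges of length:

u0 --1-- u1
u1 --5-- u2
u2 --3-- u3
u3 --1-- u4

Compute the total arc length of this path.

Arc length = 1 + 5 + 3 + 1 = 10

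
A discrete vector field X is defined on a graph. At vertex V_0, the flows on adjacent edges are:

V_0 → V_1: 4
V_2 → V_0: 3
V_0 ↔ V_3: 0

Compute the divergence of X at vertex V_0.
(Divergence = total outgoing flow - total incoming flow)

Divergence = sum of outgoing flows = 4 + (-3) + 0 = 1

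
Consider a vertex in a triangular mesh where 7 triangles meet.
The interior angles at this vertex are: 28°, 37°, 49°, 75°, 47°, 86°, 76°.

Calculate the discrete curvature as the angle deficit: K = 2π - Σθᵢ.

Sum of angles = 398°. K = 360° - 398° = -38° = -19π/90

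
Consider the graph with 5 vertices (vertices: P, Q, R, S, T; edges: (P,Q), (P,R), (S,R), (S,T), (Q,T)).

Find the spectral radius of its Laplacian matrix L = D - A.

Degrees: deg(P) = 2, deg(Q) = 2, deg(R) = 2, deg(S) = 2, deg(T) = 2.
L = D − A with rows/columns ordered (P, Q, R, S, T):
  [ 2, -1, -1,  0,  0]
  [-1,  2,  0,  0, -1]
  [-1,  0,  2, -1,  0]
  [ 0,  0, -1,  2, -1]
  [ 0, -1,  0, -1,  2]
Characteristic polynomial: det(λI − L) = λ(λ² − 5λ + 5)².
Roots: λ = 0; (λ² − 5λ + 5) = 0 ⇒ λ = (5 ± √5)/2 ≈ 1.382, 3.618 (multiplicity 2).
(Check: the roots sum (with multiplicity) to 10, matching trace L = Σdeg = 2·5 = 10.)
Laplacian eigenvalues: [0.0, 1.382, 1.382, 3.618, 3.618]. Largest eigenvalue (spectral radius) = 3.618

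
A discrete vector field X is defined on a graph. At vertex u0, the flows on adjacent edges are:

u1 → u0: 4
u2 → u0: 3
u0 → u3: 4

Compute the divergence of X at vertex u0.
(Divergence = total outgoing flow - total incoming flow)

Divergence = sum of outgoing flows = (-4) + (-3) + 4 = -3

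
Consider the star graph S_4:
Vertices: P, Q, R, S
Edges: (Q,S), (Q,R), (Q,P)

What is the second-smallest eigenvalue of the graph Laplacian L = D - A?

The star S_4 is the complete bipartite graph K_{1,3} (one hub of degree 3, 3 leaves of degree 1). The Laplacian spectrum of K_{p,q} is 0, p (multiplicity q−1), q (multiplicity p−1), p+q. With p = 1, q = 3: 0 once, 1 with multiplicity 2, and 4 once. (Check: trace L = sum of degrees = 6 = 2·1 + 4.)
Laplacian eigenvalues: [0.0, 1.0, 1.0, 4.0]. Algebraic connectivity (smallest non-zero eigenvalue) = 1.0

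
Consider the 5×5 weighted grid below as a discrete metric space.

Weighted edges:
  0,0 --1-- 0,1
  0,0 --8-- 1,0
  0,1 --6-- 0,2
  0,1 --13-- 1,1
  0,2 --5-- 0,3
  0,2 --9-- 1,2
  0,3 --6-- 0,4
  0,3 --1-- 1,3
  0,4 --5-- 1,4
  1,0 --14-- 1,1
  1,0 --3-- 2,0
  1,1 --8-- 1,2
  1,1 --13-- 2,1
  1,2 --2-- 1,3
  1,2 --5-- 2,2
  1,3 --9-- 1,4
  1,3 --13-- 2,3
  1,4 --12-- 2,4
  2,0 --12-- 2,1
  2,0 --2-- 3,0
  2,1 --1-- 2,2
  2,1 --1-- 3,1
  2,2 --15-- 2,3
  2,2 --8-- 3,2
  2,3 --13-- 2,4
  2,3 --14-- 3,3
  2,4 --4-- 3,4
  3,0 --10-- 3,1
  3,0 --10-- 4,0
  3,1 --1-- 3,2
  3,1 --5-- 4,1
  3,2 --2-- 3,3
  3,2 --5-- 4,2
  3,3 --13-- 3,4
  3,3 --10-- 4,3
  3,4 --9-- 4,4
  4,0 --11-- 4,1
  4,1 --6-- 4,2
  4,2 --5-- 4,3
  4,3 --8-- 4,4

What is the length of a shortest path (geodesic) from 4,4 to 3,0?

Shortest path: 4,4 → 4,3 → 4,2 → 3,2 → 3,1 → 3,0, total weight = 29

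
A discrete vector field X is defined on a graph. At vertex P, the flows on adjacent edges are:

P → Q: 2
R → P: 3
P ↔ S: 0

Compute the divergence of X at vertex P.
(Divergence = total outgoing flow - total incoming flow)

Divergence = sum of outgoing flows = 2 + (-3) + 0 = -1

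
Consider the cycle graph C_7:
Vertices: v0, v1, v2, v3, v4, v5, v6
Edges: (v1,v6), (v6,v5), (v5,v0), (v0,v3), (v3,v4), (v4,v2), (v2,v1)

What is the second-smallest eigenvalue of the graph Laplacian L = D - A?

The cycle graph C_n has Laplacian eigenvalues λ_k = 2 − 2cos(2πk/n), k = 0, 1, …, n−1. Here n = 7:
k=0: 2 − 2cos(0) = 0.0; k=1: 2 − 2cos(2π/7) = 0.753; k=2: 2 − 2cos(4π/7) = 2.445; k=3: 2 − 2cos(6π/7) = 3.8019; k=4: 2 − 2cos(8π/7) = 3.8019; k=5: 2 − 2cos(10π/7) = 2.445; k=6: 2 − 2cos(12π/7) = 0.753.
Laplacian eigenvalues: [0.0, 0.753, 0.753, 2.445, 2.445, 3.8019, 3.8019]. Algebraic connectivity (smallest non-zero eigenvalue) = 0.753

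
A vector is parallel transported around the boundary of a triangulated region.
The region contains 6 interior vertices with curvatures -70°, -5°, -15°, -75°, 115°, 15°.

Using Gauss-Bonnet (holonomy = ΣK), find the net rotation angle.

Holonomy = total enclosed curvature = (-70°) + (-5°) + (-15°) + (-75°) + 115° + 15° = -35°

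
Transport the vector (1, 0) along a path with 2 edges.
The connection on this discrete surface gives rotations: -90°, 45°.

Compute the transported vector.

Total rotation: (-90°) + 45° = -45°. Final vector: (0.7071, -0.7071)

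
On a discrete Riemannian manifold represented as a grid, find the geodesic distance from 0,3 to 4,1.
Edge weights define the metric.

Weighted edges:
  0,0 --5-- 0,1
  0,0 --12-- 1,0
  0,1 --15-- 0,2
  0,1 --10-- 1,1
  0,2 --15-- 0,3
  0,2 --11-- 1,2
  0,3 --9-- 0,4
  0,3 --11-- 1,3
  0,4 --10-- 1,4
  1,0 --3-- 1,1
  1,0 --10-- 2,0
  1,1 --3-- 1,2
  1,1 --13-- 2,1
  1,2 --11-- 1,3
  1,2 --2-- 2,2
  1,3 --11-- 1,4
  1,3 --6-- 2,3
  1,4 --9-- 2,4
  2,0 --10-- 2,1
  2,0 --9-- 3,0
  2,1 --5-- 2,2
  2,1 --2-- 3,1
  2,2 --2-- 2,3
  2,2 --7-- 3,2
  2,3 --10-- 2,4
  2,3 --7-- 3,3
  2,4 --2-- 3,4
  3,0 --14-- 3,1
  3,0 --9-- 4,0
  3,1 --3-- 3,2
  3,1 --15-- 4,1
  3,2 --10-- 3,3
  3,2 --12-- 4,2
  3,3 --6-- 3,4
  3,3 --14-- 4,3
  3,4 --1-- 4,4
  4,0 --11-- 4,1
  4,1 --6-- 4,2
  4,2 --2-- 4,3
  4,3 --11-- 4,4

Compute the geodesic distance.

Shortest path: 0,3 → 1,3 → 2,3 → 2,2 → 2,1 → 3,1 → 4,1, total weight = 41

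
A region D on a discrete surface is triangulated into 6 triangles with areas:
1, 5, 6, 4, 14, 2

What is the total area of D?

1 + 5 + 6 + 4 + 14 + 2 = 32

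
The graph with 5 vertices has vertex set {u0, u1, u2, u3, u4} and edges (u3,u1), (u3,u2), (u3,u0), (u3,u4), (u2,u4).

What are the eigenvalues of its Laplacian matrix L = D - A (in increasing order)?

Degrees: deg(u0) = 1, deg(u1) = 1, deg(u2) = 2, deg(u3) = 4, deg(u4) = 2.
L = D − A with rows/columns ordered (u0, u1, u2, u3, u4):
  [ 1,  0,  0, -1,  0]
  [ 0,  1,  0, -1,  0]
  [ 0,  0,  2, -1, -1]
  [-1, -1, -1,  4, -1]
  [ 0,  0, -1, -1,  2]
Characteristic polynomial: det(λI − L) = λ(λ − 1)²(λ − 3)(λ − 5).
Roots: λ = 0; (λ − 1) = 0 ⇒ λ = 1 (multiplicity 2); (λ − 3) = 0 ⇒ λ = 3; (λ − 5) = 0 ⇒ λ = 5.
(Check: the roots sum (with multiplicity) to 10, matching trace L = Σdeg = 2·5 = 10.)
Laplacian eigenvalues (increasing order): [0.0, 1.0, 1.0, 3.0, 5.0]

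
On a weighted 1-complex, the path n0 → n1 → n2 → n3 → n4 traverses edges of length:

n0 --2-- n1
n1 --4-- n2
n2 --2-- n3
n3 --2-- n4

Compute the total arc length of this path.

Arc length = 2 + 4 + 2 + 2 = 10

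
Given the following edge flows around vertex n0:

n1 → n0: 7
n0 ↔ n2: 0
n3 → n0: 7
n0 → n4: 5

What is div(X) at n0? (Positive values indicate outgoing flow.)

Divergence = sum of outgoing flows = (-7) + 0 + (-7) + 5 = -9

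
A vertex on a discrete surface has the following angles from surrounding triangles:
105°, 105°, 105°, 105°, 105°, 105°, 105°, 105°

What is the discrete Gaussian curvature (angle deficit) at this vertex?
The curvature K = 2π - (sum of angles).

Sum of angles = 840°. K = 360° - 840° = -480°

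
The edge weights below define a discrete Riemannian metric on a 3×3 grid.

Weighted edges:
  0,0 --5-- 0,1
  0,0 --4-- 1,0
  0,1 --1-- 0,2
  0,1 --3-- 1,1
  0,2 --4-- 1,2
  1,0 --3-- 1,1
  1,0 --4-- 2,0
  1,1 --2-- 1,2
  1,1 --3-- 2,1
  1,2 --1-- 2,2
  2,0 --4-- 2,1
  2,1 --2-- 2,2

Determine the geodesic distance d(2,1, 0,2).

Shortest path: 2,1 → 2,2 → 1,2 → 0,2, total weight = 7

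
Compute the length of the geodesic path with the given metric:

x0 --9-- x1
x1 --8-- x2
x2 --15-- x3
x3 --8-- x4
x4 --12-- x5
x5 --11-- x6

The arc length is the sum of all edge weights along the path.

Arc length = 9 + 8 + 15 + 8 + 12 + 11 = 63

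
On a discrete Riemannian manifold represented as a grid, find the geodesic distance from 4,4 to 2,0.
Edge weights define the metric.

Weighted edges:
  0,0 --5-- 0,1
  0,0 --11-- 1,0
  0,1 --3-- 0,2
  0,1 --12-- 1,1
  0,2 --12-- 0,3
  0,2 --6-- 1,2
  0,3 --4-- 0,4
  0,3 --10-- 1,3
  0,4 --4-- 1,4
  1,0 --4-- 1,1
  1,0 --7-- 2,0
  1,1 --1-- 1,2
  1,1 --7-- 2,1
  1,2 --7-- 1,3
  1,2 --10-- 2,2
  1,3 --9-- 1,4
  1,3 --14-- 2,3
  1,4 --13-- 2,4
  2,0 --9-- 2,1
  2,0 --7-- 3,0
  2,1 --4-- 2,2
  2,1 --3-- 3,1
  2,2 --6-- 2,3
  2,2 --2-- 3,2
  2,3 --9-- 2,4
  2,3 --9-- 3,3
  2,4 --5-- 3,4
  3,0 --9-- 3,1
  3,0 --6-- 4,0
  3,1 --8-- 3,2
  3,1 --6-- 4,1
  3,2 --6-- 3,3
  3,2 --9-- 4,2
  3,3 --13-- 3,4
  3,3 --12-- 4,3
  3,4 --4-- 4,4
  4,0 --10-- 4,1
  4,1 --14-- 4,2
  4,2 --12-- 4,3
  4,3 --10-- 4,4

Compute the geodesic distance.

Shortest path: 4,4 → 3,4 → 2,4 → 2,3 → 2,2 → 2,1 → 2,0, total weight = 37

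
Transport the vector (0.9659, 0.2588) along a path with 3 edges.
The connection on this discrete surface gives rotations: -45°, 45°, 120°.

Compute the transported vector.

Total rotation: (-45°) + 45° + 120° = 120°. Final vector: (-0.7071, 0.7071)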